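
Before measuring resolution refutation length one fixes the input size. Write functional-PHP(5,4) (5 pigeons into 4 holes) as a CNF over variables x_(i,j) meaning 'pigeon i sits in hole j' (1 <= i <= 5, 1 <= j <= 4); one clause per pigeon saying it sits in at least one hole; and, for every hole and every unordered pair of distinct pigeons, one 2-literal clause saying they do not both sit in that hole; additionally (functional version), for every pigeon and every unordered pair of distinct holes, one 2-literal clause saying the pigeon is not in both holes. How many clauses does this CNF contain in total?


functional-PHP(5,4): 5 pigeons, 4 holes, 5*4 = 20 variables.
- pigeon clauses: one per pigeon -> 5 clauses
- hole clauses: 4 holes * C(5,2) = 4 * 10 -> 40 clauses
- functional clauses: 5 pigeons * C(4,2) = 5 * 6 -> 30 clauses
Total clauses = 5 + 40 + 30 = 75

75


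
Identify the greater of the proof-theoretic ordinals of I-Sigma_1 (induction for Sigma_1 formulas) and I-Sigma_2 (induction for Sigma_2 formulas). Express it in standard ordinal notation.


Proof-theoretic ordinal of I-Sigma_1 (induction for Sigma_1 formulas): omega^omega
Proof-theoretic ordinal of I-Sigma_2 (induction for Sigma_2 formulas): omega^(omega^omega)
Comparing: omega^omega < omega^(omega^omega).
The larger ordinal is omega^(omega^omega) (from I-Sigma_2 (induction for Sigma_2 formulas)).

omega^(omega^omega)


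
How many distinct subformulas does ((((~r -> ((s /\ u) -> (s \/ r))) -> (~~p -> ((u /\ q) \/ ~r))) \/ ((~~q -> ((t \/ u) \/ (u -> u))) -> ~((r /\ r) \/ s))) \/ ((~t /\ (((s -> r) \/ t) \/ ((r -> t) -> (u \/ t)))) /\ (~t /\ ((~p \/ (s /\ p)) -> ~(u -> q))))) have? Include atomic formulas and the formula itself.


Formula: ((((~r -> ((s /\ u) -> (s \/ r))) -> (~~p -> ((u /\ q) \/ ~r))) \/ ((~~q -> ((t \/ u) \/ (u -> u))) -> ~((r /\ r) \/ s))) \/ ((~t /\ (((s -> r) \/ t) \/ ((r -> t) -> (u \/ t)))) /\ (~t /\ ((~p \/ (s /\ p)) -> ~(u -> q)))))
Subformulas found:
  1. r
  2. p
  3. q
  4. u
  5. s
  6. t
  7. ~t
  8. ~p
  9. ~r
  10. ~q
  11. ~~p
  12. ~~q
  13. (s /\ u)
  14. (s -> r)
  15. (t \/ u)
  16. (u -> u)
  17. (u -> q)
  18. (u \/ t)
  19. (s \/ r)
  20. (s /\ p)
  21. (r /\ r)
  22. (u /\ q)
  23. (r -> t)
  24. ~(u -> q)
  25. ((s -> r) \/ t)
  26. ((r /\ r) \/ s)
  27. ((u /\ q) \/ ~r)
  28. (~p \/ (s /\ p))
  29. ~((r /\ r) \/ s)
  30. ((t \/ u) \/ (u -> u))
  31. ((s /\ u) -> (s \/ r))
  32. ((r -> t) -> (u \/ t))
  33. (~~p -> ((u /\ q) \/ ~r))
  34. (~r -> ((s /\ u) -> (s \/ r)))
  35. (~~q -> ((t \/ u) \/ (u -> u)))
  36. ((~p \/ (s /\ p)) -> ~(u -> q))
  37. (~t /\ ((~p \/ (s /\ p)) -> ~(u -> q)))
  38. (((s -> r) \/ t) \/ ((r -> t) -> (u \/ t)))
  39. (~t /\ (((s -> r) \/ t) \/ ((r -> t) -> (u \/ t))))
  40. ((~~q -> ((t \/ u) \/ (u -> u))) -> ~((r /\ r) \/ s))
  41. ((~r -> ((s /\ u) -> (s \/ r))) -> (~~p -> ((u /\ q) \/ ~r)))
  42. ((~t /\ (((s -> r) \/ t) \/ ((r -> t) -> (u \/ t)))) /\ (~t /\ ((~p \/ (s /\ p)) -> ~(u -> q))))
  43. (((~r -> ((s /\ u) -> (s \/ r))) -> (~~p -> ((u /\ q) \/ ~r))) \/ ((~~q -> ((t \/ u) \/ (u -> u))) -> ~((r /\ r) \/ s)))
  44. ((((~r -> ((s /\ u) -> (s \/ r))) -> (~~p -> ((u /\ q) \/ ~r))) \/ ((~~q -> ((t \/ u) \/ (u -> u))) -> ~((r /\ r) \/ s))) \/ ((~t /\ (((s -> r) \/ t) \/ ((r -> t) -> (u \/ t)))) /\ (~t /\ ((~p \/ (s /\ p)) -> ~(u -> q)))))
Total distinct subformulas = 44

44


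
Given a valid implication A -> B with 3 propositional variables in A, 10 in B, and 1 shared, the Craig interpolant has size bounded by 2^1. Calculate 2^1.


Shared atoms = 1
Craig interpolant size bound = 2^1
= 2

2


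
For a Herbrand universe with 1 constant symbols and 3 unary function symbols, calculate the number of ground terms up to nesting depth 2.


Herbrand terms by depth:
Depth 0: 1 constants
Depth 1: 3 new terms (running total: 4)
Depth 2: 9 new terms (running total: 13)
Total distinct ground terms = 13

13


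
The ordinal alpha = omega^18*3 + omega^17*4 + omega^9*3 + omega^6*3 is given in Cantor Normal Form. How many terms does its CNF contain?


CNF: omega^18*3 + omega^17*4 + omega^9*3 + omega^6*3
Count the summands separated by '+':
  term 1: omega^18*3
  term 2: omega^17*4
  term 3: omega^9*3
  term 4: omega^6*3
Total terms = 4

4


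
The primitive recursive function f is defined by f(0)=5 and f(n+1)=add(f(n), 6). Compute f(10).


f(0) = 5
f(1) = add(f(0), 6) = add(5, 6) = 11
f(2) = add(f(1), 6) = add(11, 6) = 17
f(3) = add(f(2), 6) = add(17, 6) = 23
f(4) = add(f(3), 6) = add(23, 6) = 29
f(5) = add(f(4), 6) = add(29, 6) = 35
f(6) = add(f(5), 6) = add(35, 6) = 41
f(7) = add(f(6), 6) = add(41, 6) = 47
f(8) = add(f(7), 6) = add(47, 6) = 53
f(9) = add(f(8), 6) = add(53, 6) = 59
f(10) = add(f(9), 6) = add(59, 6) = 65


65


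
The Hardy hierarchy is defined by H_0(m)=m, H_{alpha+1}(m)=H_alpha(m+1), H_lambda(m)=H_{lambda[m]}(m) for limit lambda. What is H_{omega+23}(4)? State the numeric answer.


H_{omega+23}(4):
Unwind the 23 successor steps: H_{omega+23}(4) = H_omega(4+23) = H_omega(27).
H_omega(m) = H_m(m) = m + m = 2m.
Result = 2 * 27 = 54

54


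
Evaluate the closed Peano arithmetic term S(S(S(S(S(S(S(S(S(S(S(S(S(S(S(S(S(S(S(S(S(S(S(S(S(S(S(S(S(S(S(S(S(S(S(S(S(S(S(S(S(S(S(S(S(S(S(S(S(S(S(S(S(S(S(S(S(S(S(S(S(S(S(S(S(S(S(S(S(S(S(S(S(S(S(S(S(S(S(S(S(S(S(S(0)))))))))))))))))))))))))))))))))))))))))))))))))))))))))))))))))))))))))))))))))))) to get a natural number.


Counting successors applied to 0:
84 applications of S to 0 = 84

84


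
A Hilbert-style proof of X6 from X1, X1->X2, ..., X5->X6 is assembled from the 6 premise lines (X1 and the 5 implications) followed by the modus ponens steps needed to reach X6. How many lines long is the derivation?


We have 6 premise lines: X1 and 5 implications.
Each implication is detached once by MP, giving 5 MP lines.
6 premise lines + 5 MP lines = 11 total lines.

11


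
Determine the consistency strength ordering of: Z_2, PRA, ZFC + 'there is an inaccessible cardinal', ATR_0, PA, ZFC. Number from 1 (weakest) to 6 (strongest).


Ordering by consistency strength:
1. PRA
2. PA
3. ATR_0
4. Z_2
5. ZFC
6. ZFC + 'there is an inaccessible cardinal'


Z_2=4, PRA=1, ZFC + 'there is an inaccessible cardinal'=6, ATR_0=3, PA=2, ZFC=5


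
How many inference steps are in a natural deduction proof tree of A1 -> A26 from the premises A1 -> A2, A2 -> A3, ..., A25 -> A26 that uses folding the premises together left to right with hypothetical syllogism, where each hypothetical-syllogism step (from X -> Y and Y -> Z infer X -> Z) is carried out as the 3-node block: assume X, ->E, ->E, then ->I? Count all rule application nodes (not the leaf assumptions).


There are 25 premises in the chain. The first HS step combines premises 1 and 2; each further premise needs one more HS step.
So 25 premises require 25 - 1 = 24 hypothetical-syllogism steps.
Each HS step uses 3 inference nodes (->E, ->E, ->I).
24 * 3 = 72 total inference nodes.

72


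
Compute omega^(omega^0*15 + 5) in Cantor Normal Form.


omega^(omega^0*15 + 5):
omega^0 = 1, so the exponent is 15 + 5 = 20 (finite ordinal addition).
Result = omega^20, already a single CNF term.

omega^20


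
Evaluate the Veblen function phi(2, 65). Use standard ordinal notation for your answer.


phi(2, 65):
phi(2, beta) = zeta_beta (the beta-th zeta number, fixed point of epsilon).
phi(2, 65) = zeta_65

zeta_65


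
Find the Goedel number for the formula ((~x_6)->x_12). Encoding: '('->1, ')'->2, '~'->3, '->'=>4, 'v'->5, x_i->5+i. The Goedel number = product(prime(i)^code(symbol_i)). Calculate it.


Formula: ((~x_6)->x_12)
Symbol codes: [1, 1, 3, 11, 2, 4, 17, 2]
Primes: [2, 3, 5, 7, 11, 13, 17, 19]
p_1^1 = 2^1 = 2
p_2^1 = 3^1 = 3
p_3^3 = 5^3 = 125
p_4^11 = 7^11 = 1977326743
p_5^2 = 11^2 = 121
p_6^4 = 13^4 = 28561
p_7^17 = 17^17 = 827240261886336764177
p_8^2 = 19^2 = 361
Product = 1530514147574250247941534583267755531713250

1530514147574250247941534583267755531713250


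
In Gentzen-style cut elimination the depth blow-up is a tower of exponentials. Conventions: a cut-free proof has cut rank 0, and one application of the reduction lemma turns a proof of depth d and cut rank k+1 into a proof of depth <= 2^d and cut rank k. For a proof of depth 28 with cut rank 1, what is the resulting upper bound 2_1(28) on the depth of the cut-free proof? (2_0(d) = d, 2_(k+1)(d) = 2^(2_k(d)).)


Each rank reduction sends depth d to at most 2^d; cut rank r needs r reductions.
2_0(28) = 28
2_1(28) = 2^28 = 268435456
Cut-free depth bound = 268435456

268435456


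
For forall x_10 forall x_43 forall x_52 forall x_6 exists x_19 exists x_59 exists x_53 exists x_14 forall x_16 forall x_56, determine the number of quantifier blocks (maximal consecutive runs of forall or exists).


Alternations = 2.
Blocks = alternations + 1 = 3

3


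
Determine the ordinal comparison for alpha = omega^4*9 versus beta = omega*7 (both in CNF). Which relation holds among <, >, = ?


Compare term by term from highest exponent:
alpha = omega^4*9
beta = omega*7
Term 1: alpha has omega^4*9, beta has omega^1*7
Result: alpha > beta

alpha > beta


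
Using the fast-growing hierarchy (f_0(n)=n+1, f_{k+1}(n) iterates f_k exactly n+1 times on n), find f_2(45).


f_2(45) = f_1^46(45)
f_1(m) = 2m + 1.
Iterating: f_1^k(n) = 2^k*(n+1) - 1.
f_2(45) = 2^46*(45+1) - 1 = 70368744177664*46 - 1 = 3236962232172543

3236962232172543


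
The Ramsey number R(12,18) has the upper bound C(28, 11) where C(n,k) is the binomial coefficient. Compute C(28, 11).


R(12,18) <= C(12+18-2, 12-1) = C(28, 11)
C(28, 11) = 28! / (11! * 17!)
= 21474180

21474180


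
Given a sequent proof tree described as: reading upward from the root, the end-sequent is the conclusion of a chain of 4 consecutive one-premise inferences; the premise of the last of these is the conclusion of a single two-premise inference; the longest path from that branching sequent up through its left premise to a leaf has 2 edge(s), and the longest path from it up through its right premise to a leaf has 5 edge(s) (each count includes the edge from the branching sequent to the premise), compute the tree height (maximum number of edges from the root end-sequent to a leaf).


Longest path through the left premise: 2 edges (measured from the branching sequent)
Longest path through the right premise: 5 edges
Height of the subtree rooted at the branching sequent: max(2, 5) = 5
The branching sequent sits 4 edges above the root (the chain of one-premise inferences), so height = 5 + 4 = 9

9


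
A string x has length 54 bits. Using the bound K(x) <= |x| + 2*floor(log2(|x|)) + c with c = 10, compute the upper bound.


floor(log2(54)) = 5
2 * 5 = 10
K(x) <= 54 + 10 + 10 = 74

74


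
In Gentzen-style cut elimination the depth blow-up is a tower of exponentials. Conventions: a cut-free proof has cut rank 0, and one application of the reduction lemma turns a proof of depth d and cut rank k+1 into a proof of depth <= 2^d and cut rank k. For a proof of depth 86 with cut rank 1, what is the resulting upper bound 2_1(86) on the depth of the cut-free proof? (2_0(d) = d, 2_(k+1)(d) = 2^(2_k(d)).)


Each rank reduction sends depth d to at most 2^d; cut rank r needs r reductions.
2_0(86) = 86
2_1(86) = 2^86 = 77371252455336267181195264
Cut-free depth bound = 77371252455336267181195264

77371252455336267181195264


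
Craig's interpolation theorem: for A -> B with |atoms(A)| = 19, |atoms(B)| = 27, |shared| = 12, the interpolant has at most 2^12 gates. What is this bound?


Shared atoms = 12
Craig interpolant size bound = 2^12
= 4096

4096


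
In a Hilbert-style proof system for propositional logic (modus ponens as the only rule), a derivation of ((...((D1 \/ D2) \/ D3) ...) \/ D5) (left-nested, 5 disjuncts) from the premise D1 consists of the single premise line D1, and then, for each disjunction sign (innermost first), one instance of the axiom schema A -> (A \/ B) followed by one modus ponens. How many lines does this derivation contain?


Building the left-nested 5-ary disjunction from D1:
- 1 premise line (D1)
- 5 disjuncts means 4 disjunction signs; each needs 1 axiom instance + 1 MP = 2 lines: 2 * 4 = 8
Total = 1 + 8 = 9 lines.

9


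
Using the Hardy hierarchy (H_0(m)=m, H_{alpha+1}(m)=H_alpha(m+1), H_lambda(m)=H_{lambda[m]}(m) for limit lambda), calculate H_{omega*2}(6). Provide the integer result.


H_{omega*2}(6):
For the Hardy hierarchy, H_{omega*k}(n) = 2^k * n.
2^2 = 4.
4 * 6 = 24

24


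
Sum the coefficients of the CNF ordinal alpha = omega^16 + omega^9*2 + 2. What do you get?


CNF: omega^16 + omega^9*2 + 2
Coefficients: 1 + 2 + 2 = 5

5


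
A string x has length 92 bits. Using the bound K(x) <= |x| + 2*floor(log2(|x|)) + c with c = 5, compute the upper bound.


floor(log2(92)) = 6
2 * 6 = 12
K(x) <= 92 + 12 + 5 = 109

109


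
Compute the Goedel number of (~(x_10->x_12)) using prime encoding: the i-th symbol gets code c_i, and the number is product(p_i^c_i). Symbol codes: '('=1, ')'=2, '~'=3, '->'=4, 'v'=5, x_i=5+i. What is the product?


Formula: (~(x_10->x_12))
Symbol codes: [1, 3, 1, 15, 4, 17, 2, 2]
Primes: [2, 3, 5, 7, 11, 13, 17, 19]
p_1^1 = 2^1 = 2
p_2^3 = 3^3 = 27
p_3^1 = 5^1 = 5
p_4^15 = 7^15 = 4747561509943
p_5^4 = 11^4 = 14641
p_6^17 = 13^17 = 8650415919381337933
p_7^2 = 17^2 = 289
p_8^2 = 19^2 = 361
Product = 16937415396097251567277579868244571805994570

16937415396097251567277579868244571805994570


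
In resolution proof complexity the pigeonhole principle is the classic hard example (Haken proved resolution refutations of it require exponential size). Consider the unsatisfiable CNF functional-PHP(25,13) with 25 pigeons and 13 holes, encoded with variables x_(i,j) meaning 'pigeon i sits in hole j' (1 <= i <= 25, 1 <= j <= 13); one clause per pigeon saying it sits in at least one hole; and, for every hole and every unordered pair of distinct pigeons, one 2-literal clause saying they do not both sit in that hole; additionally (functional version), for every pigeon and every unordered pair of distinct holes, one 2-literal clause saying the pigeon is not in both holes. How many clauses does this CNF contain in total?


functional-PHP(25,13): 25 pigeons, 13 holes, 25*13 = 325 variables.
- pigeon clauses: one per pigeon -> 25 clauses
- hole clauses: 13 holes * C(25,2) = 13 * 300 -> 3900 clauses
- functional clauses: 25 pigeons * C(13,2) = 25 * 78 -> 1950 clauses
Total clauses = 25 + 3900 + 1950 = 5875

5875


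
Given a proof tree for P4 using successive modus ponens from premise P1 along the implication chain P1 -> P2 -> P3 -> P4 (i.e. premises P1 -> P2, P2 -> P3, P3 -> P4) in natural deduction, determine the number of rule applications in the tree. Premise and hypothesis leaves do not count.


We have a chain: P1 -> P2 -> P3 -> P4.
Each modus ponens application produces the next variable.
The chain has 4 propositions, so 4-1 = 3 modus ponens steps.
Total inference nodes = 3

3


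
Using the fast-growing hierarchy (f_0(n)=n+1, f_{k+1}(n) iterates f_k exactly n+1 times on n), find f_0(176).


f_0(176) = 176 + 1 = 177

177


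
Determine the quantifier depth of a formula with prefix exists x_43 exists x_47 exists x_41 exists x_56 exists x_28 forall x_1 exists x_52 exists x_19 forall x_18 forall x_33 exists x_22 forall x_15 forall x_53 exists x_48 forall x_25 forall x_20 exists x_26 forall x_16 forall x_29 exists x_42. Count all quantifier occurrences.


Quantifier prefix has 20 quantifier symbols.
Quantifier depth = 20

20


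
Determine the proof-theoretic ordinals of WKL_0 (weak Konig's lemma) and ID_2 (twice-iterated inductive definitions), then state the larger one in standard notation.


Proof-theoretic ordinal of WKL_0 (weak Konig's lemma): omega^omega
Proof-theoretic ordinal of ID_2 (twice-iterated inductive definitions): psi_0(epsilon_{Omega_2+1})
Comparing: omega^omega < psi_0(epsilon_{Omega_2+1}).
The larger ordinal is psi_0(epsilon_{Omega_2+1}) (from ID_2 (twice-iterated inductive definitions)).

psi_0(epsilon_{Omega_2+1})


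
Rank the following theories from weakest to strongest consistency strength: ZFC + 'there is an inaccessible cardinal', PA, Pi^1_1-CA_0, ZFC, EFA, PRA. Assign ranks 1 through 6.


Ordering by consistency strength:
1. EFA
2. PRA
3. PA
4. Pi^1_1-CA_0
5. ZFC
6. ZFC + 'there is an inaccessible cardinal'


ZFC + 'there is an inaccessible cardinal'=6, PA=3, Pi^1_1-CA_0=4, ZFC=5, EFA=1, PRA=2


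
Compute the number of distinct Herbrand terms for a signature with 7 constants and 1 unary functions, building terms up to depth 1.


Herbrand terms by depth:
Depth 0: 7 constants
Depth 1: 7 new terms (running total: 14)
Total distinct ground terms = 14

14


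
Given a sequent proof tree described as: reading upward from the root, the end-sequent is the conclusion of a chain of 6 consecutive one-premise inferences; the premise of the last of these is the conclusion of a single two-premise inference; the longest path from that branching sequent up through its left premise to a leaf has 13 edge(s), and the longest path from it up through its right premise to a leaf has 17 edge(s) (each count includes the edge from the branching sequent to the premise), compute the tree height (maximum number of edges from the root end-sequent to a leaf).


Longest path through the left premise: 13 edges (measured from the branching sequent)
Longest path through the right premise: 17 edges
Height of the subtree rooted at the branching sequent: max(13, 17) = 17
The branching sequent sits 6 edges above the root (the chain of one-premise inferences), so height = 17 + 6 = 23

23


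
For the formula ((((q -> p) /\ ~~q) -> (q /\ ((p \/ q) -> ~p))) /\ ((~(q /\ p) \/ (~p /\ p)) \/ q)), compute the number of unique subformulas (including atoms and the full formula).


Formula: ((((q -> p) /\ ~~q) -> (q /\ ((p \/ q) -> ~p))) /\ ((~(q /\ p) \/ (~p /\ p)) \/ q))
Subformulas found:
  1. q
  2. p
  3. ~p
  4. ~q
  5. ~~q
  6. (q /\ p)
  7. (q -> p)
  8. (p \/ q)
  9. (~p /\ p)
  10. ~(q /\ p)
  11. ((p \/ q) -> ~p)
  12. ((q -> p) /\ ~~q)
  13. (q /\ ((p \/ q) -> ~p))
  14. (~(q /\ p) \/ (~p /\ p))
  15. ((~(q /\ p) \/ (~p /\ p)) \/ q)
  16. (((q -> p) /\ ~~q) -> (q /\ ((p \/ q) -> ~p)))
  17. ((((q -> p) /\ ~~q) -> (q /\ ((p \/ q) -> ~p))) /\ ((~(q /\ p) \/ (~p /\ p)) \/ q))
Total distinct subformulas = 17

17


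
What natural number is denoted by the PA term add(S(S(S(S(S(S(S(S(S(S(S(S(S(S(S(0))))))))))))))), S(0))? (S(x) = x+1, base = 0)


add(S^15(0), S^1(0)):
S^15(0) = 15
S^1(0) = 1
15 + 1 = 16

16


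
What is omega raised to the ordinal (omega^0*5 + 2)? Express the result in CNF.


omega^(omega^0*5 + 2):
omega^0 = 1, so the exponent is 5 + 2 = 7 (finite ordinal addition).
Result = omega^7, already a single CNF term.

omega^7


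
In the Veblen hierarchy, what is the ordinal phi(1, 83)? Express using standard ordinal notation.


phi(1, 83):
phi(1, beta) = epsilon_beta (the beta-th epsilon number).
phi(1, 83) = epsilon_83

epsilon_83


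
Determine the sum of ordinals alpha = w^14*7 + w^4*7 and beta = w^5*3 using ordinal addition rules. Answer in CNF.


Ordinal addition (w^14*7 + w^4*7) + w^5*3:
alpha's leading term has exponent 14 > beta's exponent 5, so it survives.
alpha's tail term has exponent 4 < beta's exponent 5, so it is absorbed by beta.
In ordinal addition, any term followed by a strictly larger-exponent term is absorbed.
Result = w^14*7 + w^5*3

w^14*7 + w^5*3


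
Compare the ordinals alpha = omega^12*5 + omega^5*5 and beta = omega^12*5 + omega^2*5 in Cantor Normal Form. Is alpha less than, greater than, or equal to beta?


Compare term by term from highest exponent:
alpha = omega^12*5 + omega^5*5
beta = omega^12*5 + omega^2*5
Term 1: alpha has omega^12*5, beta has omega^12*5
Term 2: alpha has omega^5*5, beta has omega^2*5
Result: alpha > beta

alpha > beta


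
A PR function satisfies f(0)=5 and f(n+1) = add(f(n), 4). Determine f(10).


f(0) = 5
f(1) = add(f(0), 4) = add(5, 4) = 9
f(2) = add(f(1), 4) = add(9, 4) = 13
f(3) = add(f(2), 4) = add(13, 4) = 17
f(4) = add(f(3), 4) = add(17, 4) = 21
f(5) = add(f(4), 4) = add(21, 4) = 25
f(6) = add(f(5), 4) = add(25, 4) = 29
f(7) = add(f(6), 4) = add(29, 4) = 33
f(8) = add(f(7), 4) = add(33, 4) = 37
f(9) = add(f(8), 4) = add(37, 4) = 41
f(10) = add(f(9), 4) = add(41, 4) = 45


45


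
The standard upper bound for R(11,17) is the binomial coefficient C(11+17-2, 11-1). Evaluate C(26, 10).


R(11,17) <= C(11+17-2, 11-1) = C(26, 10)
C(26, 10) = 26! / (10! * 16!)
= 5311735

5311735


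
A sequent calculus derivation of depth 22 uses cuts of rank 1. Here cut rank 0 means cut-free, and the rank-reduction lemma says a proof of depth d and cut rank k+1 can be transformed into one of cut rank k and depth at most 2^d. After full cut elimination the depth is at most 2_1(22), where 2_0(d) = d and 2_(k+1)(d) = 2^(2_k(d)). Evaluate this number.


Each rank reduction sends depth d to at most 2^d; cut rank r needs r reductions.
2_0(22) = 22
2_1(22) = 2^22 = 4194304
Cut-free depth bound = 4194304

4194304


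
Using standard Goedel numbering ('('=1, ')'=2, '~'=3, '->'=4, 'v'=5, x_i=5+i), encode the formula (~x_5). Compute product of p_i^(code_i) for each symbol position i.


Formula: (~x_5)
Symbol codes: [1, 3, 10, 2]
Primes: [2, 3, 5, 7]
p_1^1 = 2^1 = 2
p_2^3 = 3^3 = 27
p_3^10 = 5^10 = 9765625
p_4^2 = 7^2 = 49
Product = 25839843750

25839843750


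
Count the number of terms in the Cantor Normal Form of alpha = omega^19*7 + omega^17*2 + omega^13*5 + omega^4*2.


CNF: omega^19*7 + omega^17*2 + omega^13*5 + omega^4*2
Count the summands separated by '+':
  term 1: omega^19*7
  term 2: omega^17*2
  term 3: omega^13*5
  term 4: omega^4*2
Total terms = 4

4


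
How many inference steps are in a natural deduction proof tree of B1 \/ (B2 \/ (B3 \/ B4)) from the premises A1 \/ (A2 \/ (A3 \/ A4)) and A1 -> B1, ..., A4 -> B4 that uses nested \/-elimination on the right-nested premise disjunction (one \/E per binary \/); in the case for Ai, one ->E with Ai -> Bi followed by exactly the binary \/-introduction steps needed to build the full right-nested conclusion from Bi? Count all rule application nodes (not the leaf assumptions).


Constructive dilemma with 4 branches, all disjunctions right-nested:
- \/E: the premise has 3 binary \/, each eliminated once: 3 nodes.
- ->E: one per case (Ai with Ai -> Bi gives Bi): 4 nodes.
- \/I: in case i < n, Bi needs 1 step to form Bi \/ (B(i+1) \/ ...) and then i-1 steps to prepend B(i-1), ..., B1, i.e. i steps; in case i = n, B4 needs 3 prepend steps.
  \/I total = (1 + 2 + ... + 3) + 3 = 6 + 3 = 9 nodes.
Total = 3 + 4 + 9 = 16

16


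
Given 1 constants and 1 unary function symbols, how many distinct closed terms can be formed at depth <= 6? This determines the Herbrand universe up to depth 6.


Herbrand terms by depth:
Depth 0: 1 constants
Depth 1: 1 new terms (running total: 2)
Depth 2: 1 new terms (running total: 3)
Depth 3: 1 new terms (running total: 4)
Depth 4: 1 new terms (running total: 5)
Depth 5: 1 new terms (running total: 6)
Depth 6: 1 new terms (running total: 7)
Total distinct ground terms = 7

7


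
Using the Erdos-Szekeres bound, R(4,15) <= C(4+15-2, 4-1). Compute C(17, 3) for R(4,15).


R(4,15) <= C(4+15-2, 4-1) = C(17, 3)
C(17, 3) = 17! / (3! * 14!)
= 680

680


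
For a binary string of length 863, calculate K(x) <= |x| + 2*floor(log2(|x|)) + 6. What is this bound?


floor(log2(863)) = 9
2 * 9 = 18
K(x) <= 863 + 18 + 6 = 887

887


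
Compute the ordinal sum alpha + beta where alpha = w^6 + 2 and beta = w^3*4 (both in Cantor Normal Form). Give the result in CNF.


Ordinal addition (w^6 + 2) + w^3*4:
alpha's leading term has exponent 6 > beta's exponent 3, so it survives.
alpha's tail term has exponent 0 < beta's exponent 3, so it is absorbed by beta.
In ordinal addition, any term followed by a strictly larger-exponent term is absorbed.
Result = w^6 + w^3*4

w^6 + w^3*4


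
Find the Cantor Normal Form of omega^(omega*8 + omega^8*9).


omega^(omega*8 + omega^8*9):
In ordinal addition a term is absorbed by a following term of strictly larger exponent: 1 < 8, so omega*8 + omega^8*9 = omega^8*9.
omega raised to a CNF ordinal is a single CNF term: Result = omega^(omega^8*9)

omega^(omega^8*9)


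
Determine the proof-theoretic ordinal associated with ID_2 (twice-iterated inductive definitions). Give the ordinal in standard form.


The proof-theoretic ordinal of ID_2 (twice-iterated inductive definitions) is a standard result in ordinal analysis.
This ordinal is the supremum of order types of primitive recursive well-orderings
that the theory can prove to be well-ordered.
For ID_2 (twice-iterated inductive definitions), the proof-theoretic ordinal is psi_0(epsilon_{Omega_2+1}).

psi_0(epsilon_{Omega_2+1})


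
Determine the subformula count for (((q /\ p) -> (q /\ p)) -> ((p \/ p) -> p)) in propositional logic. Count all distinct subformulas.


Formula: (((q /\ p) -> (q /\ p)) -> ((p \/ p) -> p))
Subformulas found:
  1. q
  2. p
  3. (p \/ p)
  4. (q /\ p)
  5. ((p \/ p) -> p)
  6. ((q /\ p) -> (q /\ p))
  7. (((q /\ p) -> (q /\ p)) -> ((p \/ p) -> p))
Total distinct subformulas = 7

7


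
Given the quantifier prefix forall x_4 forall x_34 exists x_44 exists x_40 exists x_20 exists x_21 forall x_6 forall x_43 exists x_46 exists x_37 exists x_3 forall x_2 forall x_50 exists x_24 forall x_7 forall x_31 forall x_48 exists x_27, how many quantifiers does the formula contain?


Quantifier prefix has 18 quantifier symbols.
Quantifier depth = 18

18


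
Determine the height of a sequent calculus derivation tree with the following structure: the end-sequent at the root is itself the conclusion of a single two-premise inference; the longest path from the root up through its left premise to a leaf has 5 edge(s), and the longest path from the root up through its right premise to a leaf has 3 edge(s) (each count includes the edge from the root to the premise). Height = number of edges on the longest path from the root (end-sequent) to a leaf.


Longest path through the left premise: 5 edges (measured from the branching sequent)
Longest path through the right premise: 3 edges
Height of the subtree rooted at the branching sequent: max(5, 3) = 5
The branching sequent is the root itself.
Total height = 5

5


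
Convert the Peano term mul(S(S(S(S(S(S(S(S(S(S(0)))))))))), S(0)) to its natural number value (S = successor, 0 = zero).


mul(S^10(0), S^1(0)):
S^10(0) = 10
S^1(0) = 1
10 * 1 = 10

10


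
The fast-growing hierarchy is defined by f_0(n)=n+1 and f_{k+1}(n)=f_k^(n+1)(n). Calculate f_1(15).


f_1(15) = f_0^16(15)
f_0 adds 1 each time, applied 16 times.
f_1(15) = 15 + 16 = 31

31


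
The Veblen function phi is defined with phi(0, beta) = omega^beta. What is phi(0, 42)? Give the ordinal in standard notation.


phi(0, 42):
phi(0, beta) = omega^beta by definition.
phi(0, 42) = omega^42

omega^42


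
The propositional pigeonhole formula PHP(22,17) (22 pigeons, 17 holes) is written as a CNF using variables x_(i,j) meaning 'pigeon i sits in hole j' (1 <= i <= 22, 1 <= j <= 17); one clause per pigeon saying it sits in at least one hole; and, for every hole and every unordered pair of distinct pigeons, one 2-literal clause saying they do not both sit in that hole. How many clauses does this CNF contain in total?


PHP(22,17): 22 pigeons, 17 holes, 22*17 = 374 variables.
- pigeon clauses: one per pigeon -> 22 clauses
- hole clauses: 17 holes * C(22,2) = 17 * 231 -> 3927 clauses
Total clauses = 22 + 3927 = 3949

3949


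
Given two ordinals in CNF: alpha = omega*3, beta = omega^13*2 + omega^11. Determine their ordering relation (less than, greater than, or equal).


Compare term by term from highest exponent:
alpha = omega*3
beta = omega^13*2 + omega^11
Term 1: alpha has omega^1*3, beta has omega^13*2
Term 2: alpha has omega^0*0, beta has omega^11*1
Result: alpha < beta

alpha < beta


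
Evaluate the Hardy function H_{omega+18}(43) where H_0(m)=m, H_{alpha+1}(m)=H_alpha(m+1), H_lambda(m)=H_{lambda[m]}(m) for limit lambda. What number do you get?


H_{omega+18}(43):
Unwind the 18 successor steps: H_{omega+18}(43) = H_omega(43+18) = H_omega(61).
H_omega(m) = H_m(m) = m + m = 2m.
Result = 2 * 61 = 122

122


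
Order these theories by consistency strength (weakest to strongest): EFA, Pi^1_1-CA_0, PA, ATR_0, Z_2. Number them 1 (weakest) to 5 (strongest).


Ordering by consistency strength:
1. EFA
2. PA
3. ATR_0
4. Pi^1_1-CA_0
5. Z_2


EFA=1, Pi^1_1-CA_0=4, PA=2, ATR_0=3, Z_2=5


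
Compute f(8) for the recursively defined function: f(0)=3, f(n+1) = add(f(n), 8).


f(0) = 3
f(1) = add(f(0), 8) = add(3, 8) = 11
f(2) = add(f(1), 8) = add(11, 8) = 19
f(3) = add(f(2), 8) = add(19, 8) = 27
f(4) = add(f(3), 8) = add(27, 8) = 35
f(5) = add(f(4), 8) = add(35, 8) = 43
f(6) = add(f(5), 8) = add(43, 8) = 51
f(7) = add(f(6), 8) = add(51, 8) = 59
f(8) = add(f(7), 8) = add(59, 8) = 67


67


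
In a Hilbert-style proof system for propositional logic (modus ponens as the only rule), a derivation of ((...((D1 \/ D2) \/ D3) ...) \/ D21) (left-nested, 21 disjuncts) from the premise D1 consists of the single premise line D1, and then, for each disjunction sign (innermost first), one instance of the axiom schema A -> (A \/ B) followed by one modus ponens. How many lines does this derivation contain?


Building the left-nested 21-ary disjunction from D1:
- 1 premise line (D1)
- 21 disjuncts means 20 disjunction signs; each needs 1 axiom instance + 1 MP = 2 lines: 2 * 20 = 40
Total = 1 + 40 = 41 lines.

41


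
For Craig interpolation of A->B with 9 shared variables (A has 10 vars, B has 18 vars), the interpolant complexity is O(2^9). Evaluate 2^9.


Shared atoms = 9
Craig interpolant size bound = 2^9
= 512

512


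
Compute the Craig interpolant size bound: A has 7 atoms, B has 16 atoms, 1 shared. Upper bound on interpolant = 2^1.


Shared atoms = 1
Craig interpolant size bound = 2^1
= 2

2


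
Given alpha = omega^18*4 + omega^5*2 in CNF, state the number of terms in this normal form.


CNF: omega^18*4 + omega^5*2
Count the summands separated by '+':
  term 1: omega^18*4
  term 2: omega^5*2
Total terms = 2

2


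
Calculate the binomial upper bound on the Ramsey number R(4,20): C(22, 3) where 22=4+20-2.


R(4,20) <= C(4+20-2, 4-1) = C(22, 3)
C(22, 3) = 22! / (3! * 19!)
= 1540

1540


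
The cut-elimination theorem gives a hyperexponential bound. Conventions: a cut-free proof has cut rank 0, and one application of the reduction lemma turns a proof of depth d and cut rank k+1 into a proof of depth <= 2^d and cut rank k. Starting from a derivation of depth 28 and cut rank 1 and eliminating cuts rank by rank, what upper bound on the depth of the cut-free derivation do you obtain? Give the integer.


Each rank reduction sends depth d to at most 2^d; cut rank r needs r reductions.
2_0(28) = 28
2_1(28) = 2^28 = 268435456
Cut-free depth bound = 268435456

268435456


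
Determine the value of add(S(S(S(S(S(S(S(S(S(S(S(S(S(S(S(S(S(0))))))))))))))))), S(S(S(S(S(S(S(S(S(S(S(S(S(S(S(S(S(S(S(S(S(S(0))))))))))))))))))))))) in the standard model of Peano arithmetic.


add(S^17(0), S^22(0)):
S^17(0) = 17
S^22(0) = 22
17 + 22 = 39

39


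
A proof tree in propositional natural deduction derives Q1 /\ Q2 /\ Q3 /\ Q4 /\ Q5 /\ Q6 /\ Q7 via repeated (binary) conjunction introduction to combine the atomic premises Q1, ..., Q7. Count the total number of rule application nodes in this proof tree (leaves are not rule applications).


The target conjunction has 7 conjuncts, i.e. 6 binary /\ connectives.
Each conjunction-intro joins two pieces, so 7 atoms require 7-1 = 6 applications.
Total inference nodes = 6

6


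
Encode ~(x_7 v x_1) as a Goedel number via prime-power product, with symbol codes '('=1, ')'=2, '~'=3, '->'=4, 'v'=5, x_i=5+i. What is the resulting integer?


Formula: ~(x_7 v x_1)
Symbol codes: [3, 1, 12, 5, 6, 2]
Primes: [2, 3, 5, 7, 11, 13]
p_1^3 = 2^3 = 8
p_2^1 = 3^1 = 3
p_3^12 = 5^12 = 244140625
p_4^5 = 7^5 = 16807
p_5^6 = 11^6 = 1771561
p_6^2 = 13^2 = 169
Product = 29483857897634765625000

29483857897634765625000


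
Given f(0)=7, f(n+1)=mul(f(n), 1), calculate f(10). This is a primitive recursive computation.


f(0) = 7
f(1) = mul(f(0), 1) = mul(7, 1) = 7
f(2) = mul(f(1), 1) = mul(7, 1) = 7
f(3) = mul(f(2), 1) = mul(7, 1) = 7
f(4) = mul(f(3), 1) = mul(7, 1) = 7
f(5) = mul(f(4), 1) = mul(7, 1) = 7
f(6) = mul(f(5), 1) = mul(7, 1) = 7
f(7) = mul(f(6), 1) = mul(7, 1) = 7
f(8) = mul(f(7), 1) = mul(7, 1) = 7
f(9) = mul(f(8), 1) = mul(7, 1) = 7
f(10) = mul(f(9), 1) = mul(7, 1) = 7


7


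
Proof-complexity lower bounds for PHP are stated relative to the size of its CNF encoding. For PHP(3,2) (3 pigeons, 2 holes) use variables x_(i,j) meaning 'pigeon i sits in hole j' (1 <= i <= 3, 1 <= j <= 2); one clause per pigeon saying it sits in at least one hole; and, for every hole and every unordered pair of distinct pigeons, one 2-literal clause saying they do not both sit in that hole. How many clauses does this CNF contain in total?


PHP(3,2): 3 pigeons, 2 holes, 3*2 = 6 variables.
- pigeon clauses: one per pigeon -> 3 clauses
- hole clauses: 2 holes * C(3,2) = 2 * 3 -> 6 clauses
Total clauses = 3 + 6 = 9

9


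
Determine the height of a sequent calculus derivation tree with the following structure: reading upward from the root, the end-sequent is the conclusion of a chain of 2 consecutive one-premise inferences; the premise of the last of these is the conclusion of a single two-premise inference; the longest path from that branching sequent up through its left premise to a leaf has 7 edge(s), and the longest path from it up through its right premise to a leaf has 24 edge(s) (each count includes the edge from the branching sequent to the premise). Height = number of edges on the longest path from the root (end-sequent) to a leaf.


Longest path through the left premise: 7 edges (measured from the branching sequent)
Longest path through the right premise: 24 edges
Height of the subtree rooted at the branching sequent: max(7, 24) = 24
The branching sequent sits 2 edges above the root (the chain of one-premise inferences), so height = 24 + 2 = 26

26


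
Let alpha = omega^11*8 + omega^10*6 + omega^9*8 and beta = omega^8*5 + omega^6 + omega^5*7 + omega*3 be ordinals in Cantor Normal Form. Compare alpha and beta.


Compare term by term from highest exponent:
alpha = omega^11*8 + omega^10*6 + omega^9*8
beta = omega^8*5 + omega^6 + omega^5*7 + omega*3
Term 1: alpha has omega^11*8, beta has omega^8*5
Term 2: alpha has omega^10*6, beta has omega^6*1
Term 3: alpha has omega^9*8, beta has omega^5*7
Term 4: alpha has omega^0*0, beta has omega^1*3
Result: alpha > beta

alpha > beta


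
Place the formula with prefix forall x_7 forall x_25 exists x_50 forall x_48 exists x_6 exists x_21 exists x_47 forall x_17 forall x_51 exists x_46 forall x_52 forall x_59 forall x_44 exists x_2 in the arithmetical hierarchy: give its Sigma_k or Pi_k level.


Leading quantifier is forall, so the class is Pi.
Number of quantifier blocks = alternations + 1 = 7 + 1 = 8.
Classification: Pi_8

Pi_8


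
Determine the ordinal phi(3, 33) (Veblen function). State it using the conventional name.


phi(3, 33):
phi(3, beta) = eta_beta (the beta-th eta number, fixed point of zeta).
phi(3, 33) = eta_33

eta_33


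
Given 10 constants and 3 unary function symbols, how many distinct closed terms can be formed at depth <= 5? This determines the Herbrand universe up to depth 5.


Herbrand terms by depth:
Depth 0: 10 constants
Depth 1: 30 new terms (running total: 40)
Depth 2: 90 new terms (running total: 130)
Depth 3: 270 new terms (running total: 400)
Depth 4: 810 new terms (running total: 1210)
Depth 5: 2430 new terms (running total: 3640)
Total distinct ground terms = 3640

3640


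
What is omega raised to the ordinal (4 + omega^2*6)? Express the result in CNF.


omega^(4 + omega^2*6):
In ordinal addition a term is absorbed by a following term of strictly larger exponent: 0 < 2, so 4 + omega^2*6 = omega^2*6.
omega raised to a CNF ordinal is a single CNF term: Result = omega^(omega^2*6)

omega^(omega^2*6)


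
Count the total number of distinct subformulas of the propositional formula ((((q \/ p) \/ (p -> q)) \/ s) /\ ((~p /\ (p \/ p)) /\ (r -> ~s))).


Formula: ((((q \/ p) \/ (p -> q)) \/ s) /\ ((~p /\ (p \/ p)) /\ (r -> ~s)))
Subformulas found:
  1. q
  2. s
  3. r
  4. p
  5. ~p
  6. ~s
  7. (p \/ p)
  8. (q \/ p)
  9. (p -> q)
  10. (r -> ~s)
  11. (~p /\ (p \/ p))
  12. ((q \/ p) \/ (p -> q))
  13. (((q \/ p) \/ (p -> q)) \/ s)
  14. ((~p /\ (p \/ p)) /\ (r -> ~s))
  15. ((((q \/ p) \/ (p -> q)) \/ s) /\ ((~p /\ (p \/ p)) /\ (r -> ~s)))
Total distinct subformulas = 15

15


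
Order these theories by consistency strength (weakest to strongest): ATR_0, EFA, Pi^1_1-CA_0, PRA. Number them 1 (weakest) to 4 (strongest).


Ordering by consistency strength:
1. EFA
2. PRA
3. ATR_0
4. Pi^1_1-CA_0


ATR_0=3, EFA=1, Pi^1_1-CA_0=4, PRA=2


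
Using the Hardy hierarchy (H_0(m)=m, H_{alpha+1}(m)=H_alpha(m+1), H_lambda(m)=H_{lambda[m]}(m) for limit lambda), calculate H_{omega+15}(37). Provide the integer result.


H_{omega+15}(37):
Unwind the 15 successor steps: H_{omega+15}(37) = H_omega(37+15) = H_omega(52).
H_omega(m) = H_m(m) = m + m = 2m.
Result = 2 * 52 = 104

104


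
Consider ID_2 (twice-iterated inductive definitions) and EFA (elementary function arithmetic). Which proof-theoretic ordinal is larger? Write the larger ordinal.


Proof-theoretic ordinal of ID_2 (twice-iterated inductive definitions): psi_0(epsilon_{Omega_2+1})
Proof-theoretic ordinal of EFA (elementary function arithmetic): omega^3
Comparing: omega^3 < psi_0(epsilon_{Omega_2+1}).
The larger ordinal is psi_0(epsilon_{Omega_2+1}) (from ID_2 (twice-iterated inductive definitions)).

psi_0(epsilon_{Omega_2+1})


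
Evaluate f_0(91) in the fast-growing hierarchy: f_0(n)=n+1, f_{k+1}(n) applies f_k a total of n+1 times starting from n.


f_0(91) = 91 + 1 = 92

92


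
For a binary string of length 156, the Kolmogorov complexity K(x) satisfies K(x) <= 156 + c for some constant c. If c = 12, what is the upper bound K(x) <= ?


K(x) <= |x| + c = 156 + 12 = 168

168


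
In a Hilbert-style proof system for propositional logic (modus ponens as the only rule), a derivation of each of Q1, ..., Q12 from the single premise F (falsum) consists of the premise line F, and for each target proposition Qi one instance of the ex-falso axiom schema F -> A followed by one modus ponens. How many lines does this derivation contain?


Ex falso, line by line:
- 1 premise line (F)
- 12 targets, each needing 1 axiom instance (F -> Qi) + 1 MP = 2 lines: 2 * 12 = 24
Total = 1 + 24 = 25 lines.

25


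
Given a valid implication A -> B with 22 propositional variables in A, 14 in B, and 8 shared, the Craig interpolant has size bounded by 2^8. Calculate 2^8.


Shared atoms = 8
Craig interpolant size bound = 2^8
= 256

256


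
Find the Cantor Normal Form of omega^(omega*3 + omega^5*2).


omega^(omega*3 + omega^5*2):
In ordinal addition a term is absorbed by a following term of strictly larger exponent: 1 < 5, so omega*3 + omega^5*2 = omega^5*2.
omega raised to a CNF ordinal is a single CNF term: Result = omega^(omega^5*2)

omega^(omega^5*2)


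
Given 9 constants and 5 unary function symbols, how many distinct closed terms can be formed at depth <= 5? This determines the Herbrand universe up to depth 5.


Herbrand terms by depth:
Depth 0: 9 constants
Depth 1: 45 new terms (running total: 54)
Depth 2: 225 new terms (running total: 279)
Depth 3: 1125 new terms (running total: 1404)
Depth 4: 5625 new terms (running total: 7029)
Depth 5: 28125 new terms (running total: 35154)
Total distinct ground terms = 35154

35154


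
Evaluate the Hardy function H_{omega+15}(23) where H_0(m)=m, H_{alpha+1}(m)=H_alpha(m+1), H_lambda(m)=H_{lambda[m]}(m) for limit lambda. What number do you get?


H_{omega+15}(23):
Unwind the 15 successor steps: H_{omega+15}(23) = H_omega(23+15) = H_omega(38).
H_omega(m) = H_m(m) = m + m = 2m.
Result = 2 * 38 = 76

76
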